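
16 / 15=1.07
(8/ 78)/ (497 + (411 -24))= 1/ 8619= 0.00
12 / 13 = 0.92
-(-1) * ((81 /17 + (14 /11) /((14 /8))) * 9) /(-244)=-9243 /45628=-0.20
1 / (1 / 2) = 2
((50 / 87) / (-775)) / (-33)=2 / 89001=0.00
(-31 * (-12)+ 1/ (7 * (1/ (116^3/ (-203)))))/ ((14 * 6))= -8899/ 1029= -8.65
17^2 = 289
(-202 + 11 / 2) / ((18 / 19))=-2489 / 12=-207.42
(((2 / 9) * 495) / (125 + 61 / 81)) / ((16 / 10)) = 2025 / 3704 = 0.55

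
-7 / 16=-0.44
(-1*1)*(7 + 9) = -16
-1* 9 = -9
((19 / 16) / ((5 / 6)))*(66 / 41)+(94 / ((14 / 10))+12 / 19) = 7641653 / 109060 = 70.07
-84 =-84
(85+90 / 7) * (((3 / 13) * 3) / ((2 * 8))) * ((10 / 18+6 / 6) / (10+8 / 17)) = 11645 / 18512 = 0.63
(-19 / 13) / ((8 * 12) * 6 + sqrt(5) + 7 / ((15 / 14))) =-131070 / 52240513 + 225 * sqrt(5) / 52240513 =-0.00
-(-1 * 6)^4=-1296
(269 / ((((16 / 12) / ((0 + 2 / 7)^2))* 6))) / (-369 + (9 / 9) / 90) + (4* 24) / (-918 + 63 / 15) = -0.11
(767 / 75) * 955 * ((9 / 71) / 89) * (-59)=-25929969 / 31595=-820.70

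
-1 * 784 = -784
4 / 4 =1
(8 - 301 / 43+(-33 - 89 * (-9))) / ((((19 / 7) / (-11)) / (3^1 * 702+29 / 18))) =-2246363581 / 342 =-6568314.56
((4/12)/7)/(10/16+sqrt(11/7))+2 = 64 * sqrt(77)/11109+3134/1587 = 2.03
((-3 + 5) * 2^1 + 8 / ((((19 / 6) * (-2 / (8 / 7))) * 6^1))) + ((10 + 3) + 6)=22.76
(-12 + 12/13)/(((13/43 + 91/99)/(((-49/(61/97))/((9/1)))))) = 20233521/257725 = 78.51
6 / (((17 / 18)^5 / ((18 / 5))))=204073344 / 7099285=28.75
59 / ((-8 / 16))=-118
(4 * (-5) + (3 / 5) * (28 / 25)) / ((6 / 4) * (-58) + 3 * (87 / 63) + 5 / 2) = 33824 / 140625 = 0.24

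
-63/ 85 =-0.74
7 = 7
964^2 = 929296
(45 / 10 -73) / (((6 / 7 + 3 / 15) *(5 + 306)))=-4795 / 23014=-0.21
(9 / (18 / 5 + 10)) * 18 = 405 / 34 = 11.91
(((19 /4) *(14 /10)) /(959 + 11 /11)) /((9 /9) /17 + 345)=323 /16089600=0.00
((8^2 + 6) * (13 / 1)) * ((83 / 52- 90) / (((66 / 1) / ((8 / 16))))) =-160895 / 264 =-609.45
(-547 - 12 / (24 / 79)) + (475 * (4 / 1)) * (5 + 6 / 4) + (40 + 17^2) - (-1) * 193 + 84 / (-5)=122687 / 10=12268.70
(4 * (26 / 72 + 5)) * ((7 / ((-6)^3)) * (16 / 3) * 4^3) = -237.21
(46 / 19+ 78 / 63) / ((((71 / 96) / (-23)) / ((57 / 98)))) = -1611840 / 24353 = -66.19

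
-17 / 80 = -0.21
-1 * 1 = -1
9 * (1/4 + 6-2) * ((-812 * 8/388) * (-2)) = 124236/97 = 1280.78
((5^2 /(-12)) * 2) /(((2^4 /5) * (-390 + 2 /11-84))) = 1375 /500352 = 0.00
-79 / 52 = -1.52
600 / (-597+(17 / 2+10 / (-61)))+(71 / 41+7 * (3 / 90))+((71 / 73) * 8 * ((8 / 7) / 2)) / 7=166513281691 / 105324657690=1.58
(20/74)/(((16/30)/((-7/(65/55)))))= -5775/1924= -3.00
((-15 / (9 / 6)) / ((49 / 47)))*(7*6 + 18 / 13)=-265080 / 637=-416.14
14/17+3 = 65/17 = 3.82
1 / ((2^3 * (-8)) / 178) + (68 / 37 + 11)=11907 / 1184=10.06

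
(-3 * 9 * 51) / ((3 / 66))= -30294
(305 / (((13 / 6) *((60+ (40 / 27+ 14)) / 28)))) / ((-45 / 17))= -261324 / 13247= -19.73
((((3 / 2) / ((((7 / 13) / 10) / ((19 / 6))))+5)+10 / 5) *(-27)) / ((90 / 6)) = -11997 / 70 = -171.39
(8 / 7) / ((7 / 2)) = 16 / 49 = 0.33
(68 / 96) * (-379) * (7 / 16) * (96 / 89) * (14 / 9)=-315707 / 1602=-197.07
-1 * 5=-5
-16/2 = -8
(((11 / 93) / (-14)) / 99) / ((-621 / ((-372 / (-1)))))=2 / 39123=0.00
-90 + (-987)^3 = -961504893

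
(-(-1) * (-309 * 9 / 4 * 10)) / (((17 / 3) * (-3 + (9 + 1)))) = -175.27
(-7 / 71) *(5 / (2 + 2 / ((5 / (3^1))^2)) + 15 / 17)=-1295 / 4828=-0.27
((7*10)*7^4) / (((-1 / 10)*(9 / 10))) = -16807000 / 9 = -1867444.44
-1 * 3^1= -3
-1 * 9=-9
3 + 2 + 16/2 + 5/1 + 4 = 22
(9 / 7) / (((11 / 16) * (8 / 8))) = 1.87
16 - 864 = -848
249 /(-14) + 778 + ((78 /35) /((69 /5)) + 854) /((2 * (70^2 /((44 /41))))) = 2459208049 /3234490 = 760.31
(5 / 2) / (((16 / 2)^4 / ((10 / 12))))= 25 / 49152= 0.00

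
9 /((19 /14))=126 /19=6.63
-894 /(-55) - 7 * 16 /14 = 454 /55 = 8.25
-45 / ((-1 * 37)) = 45 / 37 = 1.22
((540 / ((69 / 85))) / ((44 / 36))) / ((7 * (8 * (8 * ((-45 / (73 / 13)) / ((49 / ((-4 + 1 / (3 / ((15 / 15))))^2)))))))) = -3518235 / 6367504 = -0.55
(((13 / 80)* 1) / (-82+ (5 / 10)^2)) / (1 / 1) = -0.00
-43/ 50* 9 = -387/ 50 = -7.74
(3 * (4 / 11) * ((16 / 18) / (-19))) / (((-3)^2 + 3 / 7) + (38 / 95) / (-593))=-0.01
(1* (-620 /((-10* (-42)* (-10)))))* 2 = 31 /105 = 0.30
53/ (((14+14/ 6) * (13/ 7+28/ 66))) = 5247/ 3689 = 1.42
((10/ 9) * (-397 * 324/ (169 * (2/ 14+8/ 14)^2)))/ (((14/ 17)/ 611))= -79935156/ 65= -1229771.63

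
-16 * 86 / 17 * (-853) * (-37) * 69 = -176266328.47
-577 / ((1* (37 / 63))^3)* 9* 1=-1298494071 / 50653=-25635.09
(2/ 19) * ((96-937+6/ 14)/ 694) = -5884/ 46151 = -0.13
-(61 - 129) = 68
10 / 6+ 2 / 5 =31 / 15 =2.07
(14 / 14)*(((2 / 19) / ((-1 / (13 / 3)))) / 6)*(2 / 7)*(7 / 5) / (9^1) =-0.00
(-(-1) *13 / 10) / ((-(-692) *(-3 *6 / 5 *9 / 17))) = -221 / 224208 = -0.00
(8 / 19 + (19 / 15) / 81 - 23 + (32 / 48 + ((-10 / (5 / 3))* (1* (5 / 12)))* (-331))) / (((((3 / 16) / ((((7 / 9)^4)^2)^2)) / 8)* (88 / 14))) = 12585634628383368892144 / 128330913178934248455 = 98.07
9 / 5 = 1.80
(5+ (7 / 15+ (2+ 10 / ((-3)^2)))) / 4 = 193 / 90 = 2.14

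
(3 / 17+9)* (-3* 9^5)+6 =-27634830 / 17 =-1625578.24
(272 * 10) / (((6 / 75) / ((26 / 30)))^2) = 2873000 / 9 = 319222.22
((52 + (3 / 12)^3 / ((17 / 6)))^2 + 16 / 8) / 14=193.33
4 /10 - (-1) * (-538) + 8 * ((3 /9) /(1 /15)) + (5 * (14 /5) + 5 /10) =-4831 /10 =-483.10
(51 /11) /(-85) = -3 /55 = -0.05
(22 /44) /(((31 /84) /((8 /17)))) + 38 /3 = 21034 /1581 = 13.30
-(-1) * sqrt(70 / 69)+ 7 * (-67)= -469+ sqrt(4830) / 69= -467.99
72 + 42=114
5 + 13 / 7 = 48 / 7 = 6.86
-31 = -31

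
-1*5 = -5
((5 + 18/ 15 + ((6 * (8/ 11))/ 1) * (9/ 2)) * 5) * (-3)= -4263/ 11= -387.55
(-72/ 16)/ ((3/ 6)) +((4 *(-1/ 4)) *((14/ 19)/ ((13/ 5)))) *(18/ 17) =-9.30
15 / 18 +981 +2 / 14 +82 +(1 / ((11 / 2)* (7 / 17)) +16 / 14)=70327 / 66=1065.56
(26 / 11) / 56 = 13 / 308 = 0.04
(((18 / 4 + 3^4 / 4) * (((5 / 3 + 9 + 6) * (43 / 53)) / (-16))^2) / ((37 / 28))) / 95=17796625 / 126382528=0.14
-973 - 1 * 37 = -1010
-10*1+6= -4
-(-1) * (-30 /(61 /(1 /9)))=-10 /183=-0.05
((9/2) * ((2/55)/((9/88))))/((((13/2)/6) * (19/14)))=1344/1235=1.09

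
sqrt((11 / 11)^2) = 1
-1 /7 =-0.14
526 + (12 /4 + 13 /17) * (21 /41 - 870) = -112642 /41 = -2747.37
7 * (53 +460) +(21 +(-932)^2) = 872236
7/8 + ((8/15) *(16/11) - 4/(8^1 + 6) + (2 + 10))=123493/9240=13.37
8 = 8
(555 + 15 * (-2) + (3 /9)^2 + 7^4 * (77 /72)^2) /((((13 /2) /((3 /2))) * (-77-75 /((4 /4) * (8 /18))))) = -16957705 /5520528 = -3.07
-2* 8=-16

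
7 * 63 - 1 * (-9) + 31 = 481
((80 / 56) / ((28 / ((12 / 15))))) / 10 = 1 / 245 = 0.00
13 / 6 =2.17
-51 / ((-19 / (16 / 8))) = 102 / 19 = 5.37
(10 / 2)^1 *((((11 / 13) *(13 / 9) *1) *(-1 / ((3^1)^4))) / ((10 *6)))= -0.00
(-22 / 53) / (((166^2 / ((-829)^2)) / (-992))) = 3749586896 / 365117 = 10269.55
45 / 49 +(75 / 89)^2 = 632070 / 388129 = 1.63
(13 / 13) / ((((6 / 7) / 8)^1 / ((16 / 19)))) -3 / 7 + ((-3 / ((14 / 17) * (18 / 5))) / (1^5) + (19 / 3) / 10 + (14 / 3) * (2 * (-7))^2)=2451773 / 2660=921.72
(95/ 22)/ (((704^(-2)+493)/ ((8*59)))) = 53166080/ 12859931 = 4.13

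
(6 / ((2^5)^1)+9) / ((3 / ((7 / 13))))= 343 / 208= 1.65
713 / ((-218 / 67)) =-219.13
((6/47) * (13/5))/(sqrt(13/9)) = 18 * sqrt(13)/235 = 0.28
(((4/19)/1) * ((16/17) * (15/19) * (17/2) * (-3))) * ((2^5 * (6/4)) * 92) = -6359040/361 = -17615.07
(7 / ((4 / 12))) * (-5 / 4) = -105 / 4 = -26.25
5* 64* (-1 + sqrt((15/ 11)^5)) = -320 + 72000* sqrt(165)/ 1331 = 374.86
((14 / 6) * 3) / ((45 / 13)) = 91 / 45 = 2.02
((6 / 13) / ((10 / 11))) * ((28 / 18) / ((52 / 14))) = 539 / 2535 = 0.21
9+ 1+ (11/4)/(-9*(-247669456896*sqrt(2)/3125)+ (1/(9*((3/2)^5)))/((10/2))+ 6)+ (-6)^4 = 22905261352238284800000*sqrt(2)/11882217367861096528401788046887+ 124145407059412736527199743238484751/95057738942888772227214304375096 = 1306.00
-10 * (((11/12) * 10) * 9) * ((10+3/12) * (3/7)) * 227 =-23034825/28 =-822672.32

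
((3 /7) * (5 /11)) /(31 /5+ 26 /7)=75 /3817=0.02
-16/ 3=-5.33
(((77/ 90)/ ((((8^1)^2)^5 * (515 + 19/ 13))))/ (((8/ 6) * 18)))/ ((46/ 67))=67067/ 716296434965544960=0.00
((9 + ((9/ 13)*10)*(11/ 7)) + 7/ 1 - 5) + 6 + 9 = 3356/ 91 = 36.88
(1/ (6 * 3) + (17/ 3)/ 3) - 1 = 17/ 18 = 0.94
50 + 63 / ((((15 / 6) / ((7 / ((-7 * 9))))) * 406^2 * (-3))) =8830501 / 176610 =50.00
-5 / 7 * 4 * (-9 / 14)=90 / 49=1.84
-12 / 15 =-4 / 5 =-0.80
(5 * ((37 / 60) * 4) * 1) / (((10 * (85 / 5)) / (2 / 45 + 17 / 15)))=1961 / 22950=0.09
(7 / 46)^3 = 343 / 97336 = 0.00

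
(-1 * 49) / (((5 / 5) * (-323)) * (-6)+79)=-49 / 2017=-0.02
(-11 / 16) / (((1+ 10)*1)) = -1 / 16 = -0.06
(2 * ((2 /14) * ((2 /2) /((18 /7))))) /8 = 1 /72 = 0.01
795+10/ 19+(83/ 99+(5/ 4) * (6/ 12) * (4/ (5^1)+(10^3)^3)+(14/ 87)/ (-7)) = 68186336933837/ 109098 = 625000796.84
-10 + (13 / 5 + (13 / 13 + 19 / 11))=-257 / 55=-4.67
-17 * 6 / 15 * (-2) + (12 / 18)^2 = 632 / 45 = 14.04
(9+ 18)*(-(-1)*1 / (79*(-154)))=-27 / 12166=-0.00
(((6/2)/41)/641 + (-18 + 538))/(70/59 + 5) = 806301257/9592565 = 84.05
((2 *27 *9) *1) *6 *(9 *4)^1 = 104976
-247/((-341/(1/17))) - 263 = -1524364/5797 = -262.96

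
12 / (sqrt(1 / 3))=12 * sqrt(3)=20.78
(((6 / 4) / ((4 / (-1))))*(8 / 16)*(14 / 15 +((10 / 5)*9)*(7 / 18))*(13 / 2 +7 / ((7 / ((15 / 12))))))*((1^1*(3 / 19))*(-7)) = 77469 / 6080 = 12.74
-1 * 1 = -1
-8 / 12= -2 / 3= -0.67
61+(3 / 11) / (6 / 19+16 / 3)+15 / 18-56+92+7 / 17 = 8877956 / 90321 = 98.29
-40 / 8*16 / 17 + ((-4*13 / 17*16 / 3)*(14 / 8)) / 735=-25408 / 5355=-4.74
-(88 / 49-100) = 4812 / 49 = 98.20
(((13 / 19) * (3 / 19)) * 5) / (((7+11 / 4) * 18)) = 10 / 3249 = 0.00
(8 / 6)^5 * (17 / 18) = 3.98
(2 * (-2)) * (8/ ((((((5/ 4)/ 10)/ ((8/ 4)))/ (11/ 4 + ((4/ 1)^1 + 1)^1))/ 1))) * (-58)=230144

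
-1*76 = -76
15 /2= 7.50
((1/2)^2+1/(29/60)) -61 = -6807/116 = -58.68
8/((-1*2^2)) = -2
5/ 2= 2.50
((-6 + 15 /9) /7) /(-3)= 13 /63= 0.21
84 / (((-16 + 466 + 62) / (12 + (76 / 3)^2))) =107.26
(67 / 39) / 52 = 0.03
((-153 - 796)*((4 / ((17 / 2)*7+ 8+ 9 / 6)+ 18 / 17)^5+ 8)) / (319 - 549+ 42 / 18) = 20520754490145030056 / 505579562254438173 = 40.59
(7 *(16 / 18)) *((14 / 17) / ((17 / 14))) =10976 / 2601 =4.22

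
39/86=0.45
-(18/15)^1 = -6/5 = -1.20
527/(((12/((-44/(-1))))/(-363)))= -701437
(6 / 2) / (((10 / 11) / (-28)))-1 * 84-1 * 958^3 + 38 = -4396090252 / 5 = -879218050.40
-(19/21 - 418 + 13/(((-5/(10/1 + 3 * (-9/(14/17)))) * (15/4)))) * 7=70227/25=2809.08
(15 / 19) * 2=1.58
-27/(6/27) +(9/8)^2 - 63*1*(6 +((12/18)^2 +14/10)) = -196619/320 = -614.43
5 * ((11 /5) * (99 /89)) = 1089 /89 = 12.24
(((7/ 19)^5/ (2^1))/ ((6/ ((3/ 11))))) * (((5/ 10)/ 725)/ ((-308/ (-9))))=21609/ 6950905112800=0.00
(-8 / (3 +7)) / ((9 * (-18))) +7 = 2837 / 405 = 7.00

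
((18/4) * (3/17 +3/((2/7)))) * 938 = 1532223/34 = 45065.38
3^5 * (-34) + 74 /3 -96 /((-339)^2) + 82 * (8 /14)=-732089408 /89383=-8190.48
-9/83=-0.11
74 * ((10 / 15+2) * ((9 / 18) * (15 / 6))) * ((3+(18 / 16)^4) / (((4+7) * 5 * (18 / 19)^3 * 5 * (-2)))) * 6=-1594518589 / 109486080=-14.56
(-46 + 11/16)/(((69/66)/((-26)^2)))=-1347775/46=-29299.46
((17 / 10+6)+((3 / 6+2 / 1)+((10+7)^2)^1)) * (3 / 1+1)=5984 / 5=1196.80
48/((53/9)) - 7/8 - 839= -352651/424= -831.72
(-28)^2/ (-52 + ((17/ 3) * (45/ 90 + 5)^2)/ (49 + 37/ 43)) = -20170752/ 1249405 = -16.14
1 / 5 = 0.20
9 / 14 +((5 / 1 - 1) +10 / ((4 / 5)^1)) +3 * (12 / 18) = 134 / 7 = 19.14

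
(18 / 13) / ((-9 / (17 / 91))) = -34 / 1183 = -0.03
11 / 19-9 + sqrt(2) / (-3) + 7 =-27 / 19-sqrt(2) / 3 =-1.89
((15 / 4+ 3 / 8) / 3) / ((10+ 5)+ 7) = 0.06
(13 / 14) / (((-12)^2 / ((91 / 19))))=169 / 5472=0.03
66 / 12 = 11 / 2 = 5.50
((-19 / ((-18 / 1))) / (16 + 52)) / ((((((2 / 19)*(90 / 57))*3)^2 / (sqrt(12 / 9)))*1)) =0.07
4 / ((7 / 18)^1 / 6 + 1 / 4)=216 / 17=12.71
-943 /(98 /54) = -25461 /49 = -519.61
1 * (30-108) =-78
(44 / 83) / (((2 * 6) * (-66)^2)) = 1 / 98604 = 0.00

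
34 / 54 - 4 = -91 / 27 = -3.37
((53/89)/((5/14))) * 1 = 742/445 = 1.67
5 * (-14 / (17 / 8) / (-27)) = 560 / 459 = 1.22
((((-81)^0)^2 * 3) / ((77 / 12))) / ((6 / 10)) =60 / 77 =0.78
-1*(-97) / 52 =97 / 52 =1.87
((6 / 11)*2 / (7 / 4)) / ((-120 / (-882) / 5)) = 252 / 11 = 22.91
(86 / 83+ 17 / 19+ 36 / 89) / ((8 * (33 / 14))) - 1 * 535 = -3303144807 / 6175532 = -534.88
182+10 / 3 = 556 / 3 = 185.33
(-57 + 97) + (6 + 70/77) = 516/11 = 46.91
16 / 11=1.45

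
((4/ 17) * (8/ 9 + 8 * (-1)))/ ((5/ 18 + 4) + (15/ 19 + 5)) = -9728/ 58531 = -0.17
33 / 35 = 0.94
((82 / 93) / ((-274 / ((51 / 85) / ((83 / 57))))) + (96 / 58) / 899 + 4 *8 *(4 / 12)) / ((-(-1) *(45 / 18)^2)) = 6120622636 / 3586129125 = 1.71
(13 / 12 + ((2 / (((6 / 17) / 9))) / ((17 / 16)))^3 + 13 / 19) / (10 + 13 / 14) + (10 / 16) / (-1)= 705987007 / 69768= 10119.07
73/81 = 0.90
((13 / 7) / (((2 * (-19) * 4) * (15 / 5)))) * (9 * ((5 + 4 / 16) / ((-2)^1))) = 117 / 1216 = 0.10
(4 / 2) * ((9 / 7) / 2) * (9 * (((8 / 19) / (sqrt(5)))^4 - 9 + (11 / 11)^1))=-301552632 / 3258025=-92.56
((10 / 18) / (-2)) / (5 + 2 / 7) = -35 / 666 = -0.05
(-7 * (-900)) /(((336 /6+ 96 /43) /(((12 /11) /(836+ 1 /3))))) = 1219050 /8638487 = 0.14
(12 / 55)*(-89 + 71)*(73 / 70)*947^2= -7070442156 / 1925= -3672956.96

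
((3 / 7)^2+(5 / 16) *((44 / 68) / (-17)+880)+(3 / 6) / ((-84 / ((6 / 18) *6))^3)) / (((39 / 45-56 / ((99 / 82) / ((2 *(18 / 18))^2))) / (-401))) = 64972063686475 / 108735578364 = 597.52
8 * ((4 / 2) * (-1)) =-16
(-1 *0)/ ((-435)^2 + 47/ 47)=0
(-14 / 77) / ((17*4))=-1 / 374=-0.00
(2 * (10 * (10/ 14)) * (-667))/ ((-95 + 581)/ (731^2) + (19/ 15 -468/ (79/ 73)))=22.10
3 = 3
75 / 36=25 / 12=2.08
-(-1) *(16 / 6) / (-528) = -1 / 198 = -0.01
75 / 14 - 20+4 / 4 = -13.64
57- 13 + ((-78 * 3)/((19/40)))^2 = 87625484/361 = 242729.87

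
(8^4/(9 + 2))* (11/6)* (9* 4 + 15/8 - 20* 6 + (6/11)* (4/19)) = -11700992/209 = -55985.61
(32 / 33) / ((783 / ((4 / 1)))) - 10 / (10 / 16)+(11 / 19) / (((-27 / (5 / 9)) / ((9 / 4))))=-31463131 / 1963764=-16.02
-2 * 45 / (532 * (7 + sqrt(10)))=-15 / 494 + 15 * sqrt(10) / 3458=-0.02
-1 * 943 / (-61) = 943 / 61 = 15.46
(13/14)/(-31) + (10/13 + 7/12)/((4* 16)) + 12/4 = 6480475/2166528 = 2.99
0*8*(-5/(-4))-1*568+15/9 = -566.33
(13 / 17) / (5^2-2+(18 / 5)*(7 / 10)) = 325 / 10846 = 0.03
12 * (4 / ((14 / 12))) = 288 / 7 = 41.14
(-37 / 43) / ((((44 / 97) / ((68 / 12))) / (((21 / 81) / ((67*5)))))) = -427091 / 51339420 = -0.01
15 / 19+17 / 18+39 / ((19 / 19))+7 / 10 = 35426 / 855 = 41.43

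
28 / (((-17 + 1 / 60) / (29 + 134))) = -273840 / 1019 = -268.73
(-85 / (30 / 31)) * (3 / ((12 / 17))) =-8959 / 24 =-373.29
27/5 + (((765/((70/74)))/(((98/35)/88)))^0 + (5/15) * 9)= 47/5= 9.40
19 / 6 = 3.17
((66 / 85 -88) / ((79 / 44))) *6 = -1957296 / 6715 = -291.48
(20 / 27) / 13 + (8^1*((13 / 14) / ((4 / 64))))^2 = 242971604 / 17199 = 14127.08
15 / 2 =7.50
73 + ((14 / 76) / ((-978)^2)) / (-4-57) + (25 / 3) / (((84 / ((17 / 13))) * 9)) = 73.01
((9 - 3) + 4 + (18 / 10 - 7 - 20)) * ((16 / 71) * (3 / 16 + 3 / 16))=-456 / 355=-1.28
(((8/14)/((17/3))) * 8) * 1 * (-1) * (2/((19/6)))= -1152/2261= -0.51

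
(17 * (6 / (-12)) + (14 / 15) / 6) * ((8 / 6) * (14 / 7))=-3004 / 135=-22.25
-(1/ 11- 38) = 417/ 11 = 37.91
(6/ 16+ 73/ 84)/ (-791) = -209/ 132888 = -0.00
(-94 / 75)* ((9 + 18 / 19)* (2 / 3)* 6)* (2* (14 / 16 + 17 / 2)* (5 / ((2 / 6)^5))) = -21585690 / 19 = -1136088.95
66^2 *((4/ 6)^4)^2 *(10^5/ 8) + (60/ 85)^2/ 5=2238016104976/ 1053405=2124554.28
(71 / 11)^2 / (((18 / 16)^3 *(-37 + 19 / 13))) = -16776448 / 20376279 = -0.82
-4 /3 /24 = -1 /18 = -0.06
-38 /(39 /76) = -2888 /39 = -74.05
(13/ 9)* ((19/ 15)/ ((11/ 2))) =494/ 1485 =0.33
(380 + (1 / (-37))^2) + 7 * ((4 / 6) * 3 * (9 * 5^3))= 22081971 / 1369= 16130.00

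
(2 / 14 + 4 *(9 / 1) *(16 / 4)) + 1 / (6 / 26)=3118 / 21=148.48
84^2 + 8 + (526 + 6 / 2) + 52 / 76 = 7593.68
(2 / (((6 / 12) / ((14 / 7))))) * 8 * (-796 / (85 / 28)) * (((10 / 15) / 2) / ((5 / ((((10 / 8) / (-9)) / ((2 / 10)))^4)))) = -87062500 / 334611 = -260.19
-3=-3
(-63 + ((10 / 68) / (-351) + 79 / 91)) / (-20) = 5190407 / 1670760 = 3.11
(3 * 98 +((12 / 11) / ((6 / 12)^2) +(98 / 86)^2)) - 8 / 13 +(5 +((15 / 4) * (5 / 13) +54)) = 380205737 / 1057628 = 359.49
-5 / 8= -0.62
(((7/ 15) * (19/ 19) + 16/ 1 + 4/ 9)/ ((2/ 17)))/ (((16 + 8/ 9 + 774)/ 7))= 90559/ 71180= 1.27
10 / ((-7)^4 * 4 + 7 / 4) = 0.00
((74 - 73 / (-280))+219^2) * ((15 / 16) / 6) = 13449873 / 1792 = 7505.51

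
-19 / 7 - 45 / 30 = -59 / 14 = -4.21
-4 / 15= -0.27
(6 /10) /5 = 0.12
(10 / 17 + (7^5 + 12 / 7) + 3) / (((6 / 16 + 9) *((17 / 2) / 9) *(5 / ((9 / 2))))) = 432143424 / 252875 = 1708.92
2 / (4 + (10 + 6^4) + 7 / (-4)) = 8 / 5233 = 0.00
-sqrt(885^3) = -885*sqrt(885) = -26327.82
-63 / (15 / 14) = -294 / 5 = -58.80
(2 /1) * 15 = 30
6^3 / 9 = 24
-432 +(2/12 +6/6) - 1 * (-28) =-2417/6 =-402.83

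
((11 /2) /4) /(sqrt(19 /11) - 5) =-605 /2048 - 11 *sqrt(209) /2048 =-0.37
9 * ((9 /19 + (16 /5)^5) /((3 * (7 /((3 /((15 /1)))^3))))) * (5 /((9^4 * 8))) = 19951069 /181794375000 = 0.00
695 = 695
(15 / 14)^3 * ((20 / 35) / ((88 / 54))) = 91125 / 211288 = 0.43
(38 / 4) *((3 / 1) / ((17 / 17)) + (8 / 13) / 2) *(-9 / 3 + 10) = 5719 / 26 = 219.96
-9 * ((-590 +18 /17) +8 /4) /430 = 44901 /3655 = 12.28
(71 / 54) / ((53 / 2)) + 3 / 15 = 1786 / 7155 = 0.25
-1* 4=-4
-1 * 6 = -6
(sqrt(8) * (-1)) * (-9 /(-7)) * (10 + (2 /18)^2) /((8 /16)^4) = -25952 * sqrt(2) /63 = -582.57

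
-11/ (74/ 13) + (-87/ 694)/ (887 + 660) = -38383453/ 19861933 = -1.93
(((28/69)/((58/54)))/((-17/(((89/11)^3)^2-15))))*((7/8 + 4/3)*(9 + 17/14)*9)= -4622424305254119/3652314578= -1265615.05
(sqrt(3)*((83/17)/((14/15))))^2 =4650075/56644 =82.09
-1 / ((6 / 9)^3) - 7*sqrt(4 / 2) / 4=-27 / 8 - 7*sqrt(2) / 4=-5.85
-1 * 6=-6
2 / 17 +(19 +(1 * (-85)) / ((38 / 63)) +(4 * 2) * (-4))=-99357 / 646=-153.80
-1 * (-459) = 459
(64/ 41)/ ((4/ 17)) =272/ 41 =6.63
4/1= 4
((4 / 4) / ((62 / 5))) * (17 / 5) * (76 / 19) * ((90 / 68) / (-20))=-9 / 124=-0.07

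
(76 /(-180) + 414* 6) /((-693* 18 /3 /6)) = -111761 /31185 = -3.58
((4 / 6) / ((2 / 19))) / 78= 0.08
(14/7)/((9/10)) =20/9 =2.22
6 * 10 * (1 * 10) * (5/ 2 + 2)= 2700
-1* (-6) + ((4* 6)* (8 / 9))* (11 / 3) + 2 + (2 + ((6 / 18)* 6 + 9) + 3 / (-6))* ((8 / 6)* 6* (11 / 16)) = 5579 / 36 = 154.97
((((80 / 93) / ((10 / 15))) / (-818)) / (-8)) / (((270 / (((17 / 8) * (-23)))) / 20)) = -1955 / 2738664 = -0.00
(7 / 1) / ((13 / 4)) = 28 / 13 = 2.15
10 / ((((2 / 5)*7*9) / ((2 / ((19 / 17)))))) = 850 / 1197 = 0.71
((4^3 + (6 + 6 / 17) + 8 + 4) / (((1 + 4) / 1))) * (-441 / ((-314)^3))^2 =6806835 / 2036745769077064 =0.00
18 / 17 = 1.06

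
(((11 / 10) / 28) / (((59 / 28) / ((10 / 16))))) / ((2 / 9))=99 / 1888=0.05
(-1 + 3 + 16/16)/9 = 1/3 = 0.33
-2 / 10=-1 / 5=-0.20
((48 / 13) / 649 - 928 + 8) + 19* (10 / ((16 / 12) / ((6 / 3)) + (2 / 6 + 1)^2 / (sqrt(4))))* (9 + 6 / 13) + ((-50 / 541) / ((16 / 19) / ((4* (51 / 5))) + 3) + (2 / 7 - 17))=20473486610534 / 93520339913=218.92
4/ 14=2/ 7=0.29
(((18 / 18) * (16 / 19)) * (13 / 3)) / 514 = 104 / 14649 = 0.01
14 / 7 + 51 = 53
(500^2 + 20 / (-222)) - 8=27749102 / 111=249991.91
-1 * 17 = -17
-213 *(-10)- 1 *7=2123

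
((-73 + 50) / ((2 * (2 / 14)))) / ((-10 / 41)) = 330.05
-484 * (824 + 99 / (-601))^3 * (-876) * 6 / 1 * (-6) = -1852663454835546375000000 / 217081801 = -8534402452444856.84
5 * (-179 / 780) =-179 / 156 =-1.15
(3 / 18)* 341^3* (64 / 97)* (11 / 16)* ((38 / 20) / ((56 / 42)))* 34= 140882920013 / 970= 145240123.72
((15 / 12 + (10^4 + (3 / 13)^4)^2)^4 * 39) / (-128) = -34005526310928749255724891320338884444766137510152870341864300728136803 / 1116076224264578154002748821563953545216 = -30468820651865588826497090000000.00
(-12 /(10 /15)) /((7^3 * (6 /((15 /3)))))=-15 /343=-0.04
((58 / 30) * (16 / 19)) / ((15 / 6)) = 928 / 1425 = 0.65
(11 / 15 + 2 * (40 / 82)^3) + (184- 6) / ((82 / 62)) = 135.55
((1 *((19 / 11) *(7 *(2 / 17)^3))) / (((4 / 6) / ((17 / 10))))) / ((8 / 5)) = 399 / 12716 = 0.03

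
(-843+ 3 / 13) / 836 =-249 / 247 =-1.01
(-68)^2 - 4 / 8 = 9247 / 2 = 4623.50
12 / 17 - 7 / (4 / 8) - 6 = -328 / 17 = -19.29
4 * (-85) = -340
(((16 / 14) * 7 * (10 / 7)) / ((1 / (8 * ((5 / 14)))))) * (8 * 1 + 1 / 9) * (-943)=-110142400 / 441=-249756.01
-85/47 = -1.81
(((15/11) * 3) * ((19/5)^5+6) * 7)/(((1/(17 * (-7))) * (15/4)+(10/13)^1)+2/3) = 94122765828/5781875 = 16278.93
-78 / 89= -0.88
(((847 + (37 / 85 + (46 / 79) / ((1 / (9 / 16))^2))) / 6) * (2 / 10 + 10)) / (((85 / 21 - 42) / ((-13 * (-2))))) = -198893041347 / 201481600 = -987.15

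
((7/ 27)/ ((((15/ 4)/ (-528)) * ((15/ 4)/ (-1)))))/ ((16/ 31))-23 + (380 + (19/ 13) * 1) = 9932996/ 26325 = 377.32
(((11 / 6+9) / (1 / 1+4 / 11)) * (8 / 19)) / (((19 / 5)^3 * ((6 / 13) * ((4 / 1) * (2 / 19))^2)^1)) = 232375 / 311904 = 0.75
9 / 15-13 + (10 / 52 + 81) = 8943 / 130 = 68.79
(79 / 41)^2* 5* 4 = 124820 / 1681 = 74.25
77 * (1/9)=77/9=8.56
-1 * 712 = -712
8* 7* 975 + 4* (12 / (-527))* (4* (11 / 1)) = 28772088 / 527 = 54595.99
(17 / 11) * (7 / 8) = 119 / 88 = 1.35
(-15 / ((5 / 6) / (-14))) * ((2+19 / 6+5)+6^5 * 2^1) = 3921666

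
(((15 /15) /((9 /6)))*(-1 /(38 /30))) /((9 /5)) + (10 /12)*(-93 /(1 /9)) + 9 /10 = -595843 /855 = -696.89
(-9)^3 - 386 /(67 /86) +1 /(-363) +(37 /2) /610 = -36330973403 /29671620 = -1224.44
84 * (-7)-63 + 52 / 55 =-35753 / 55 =-650.05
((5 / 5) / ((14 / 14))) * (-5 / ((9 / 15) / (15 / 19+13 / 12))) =-10675 / 684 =-15.61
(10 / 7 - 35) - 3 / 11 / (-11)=-28414 / 847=-33.55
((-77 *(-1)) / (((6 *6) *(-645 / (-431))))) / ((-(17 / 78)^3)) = -145823678 / 1056295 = -138.05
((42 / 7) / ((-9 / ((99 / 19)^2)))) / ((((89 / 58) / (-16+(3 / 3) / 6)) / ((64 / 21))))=6737280 / 11837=569.17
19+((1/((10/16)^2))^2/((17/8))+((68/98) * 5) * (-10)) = -6564993/520625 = -12.61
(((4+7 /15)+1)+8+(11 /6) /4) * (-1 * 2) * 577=-321389 /20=-16069.45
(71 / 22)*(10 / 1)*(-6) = -2130 / 11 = -193.64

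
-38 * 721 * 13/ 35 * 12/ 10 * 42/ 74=-6411132/ 925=-6930.95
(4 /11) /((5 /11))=4 /5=0.80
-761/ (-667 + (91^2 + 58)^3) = -761/ 579885061552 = -0.00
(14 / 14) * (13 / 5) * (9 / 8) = 117 / 40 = 2.92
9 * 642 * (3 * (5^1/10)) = 8667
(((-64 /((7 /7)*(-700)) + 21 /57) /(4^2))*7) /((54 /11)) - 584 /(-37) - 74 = -883379297 /15184800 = -58.18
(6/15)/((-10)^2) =1/250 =0.00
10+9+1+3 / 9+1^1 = 64 / 3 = 21.33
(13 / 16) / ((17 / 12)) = 39 / 68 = 0.57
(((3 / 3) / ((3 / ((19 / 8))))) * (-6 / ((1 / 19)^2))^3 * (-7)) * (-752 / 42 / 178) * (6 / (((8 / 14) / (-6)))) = 31761050630148 / 89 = 356865737417.39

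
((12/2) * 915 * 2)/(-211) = -10980/211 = -52.04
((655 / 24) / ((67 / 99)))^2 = 467208225 / 287296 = 1626.23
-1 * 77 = -77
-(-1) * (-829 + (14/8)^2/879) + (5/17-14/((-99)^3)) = -64082684463223/77328949104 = -828.70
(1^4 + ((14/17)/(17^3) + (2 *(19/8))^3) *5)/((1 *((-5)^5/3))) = -8609107557/16704200000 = -0.52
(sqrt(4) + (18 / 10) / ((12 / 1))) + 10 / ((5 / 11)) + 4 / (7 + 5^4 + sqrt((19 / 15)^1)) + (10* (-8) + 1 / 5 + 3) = -6308123673 / 119826820-4* sqrt(285) / 5991341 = -52.64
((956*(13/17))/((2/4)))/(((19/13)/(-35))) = -11309480/323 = -35013.87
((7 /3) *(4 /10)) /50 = 7 /375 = 0.02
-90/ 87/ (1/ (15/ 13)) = -450/ 377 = -1.19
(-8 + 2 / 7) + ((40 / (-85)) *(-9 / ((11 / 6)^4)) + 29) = 37738837 / 1742279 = 21.66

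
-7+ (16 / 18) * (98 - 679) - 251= -6970 / 9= -774.44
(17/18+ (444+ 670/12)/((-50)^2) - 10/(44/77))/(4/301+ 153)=-221536903/2072565000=-0.11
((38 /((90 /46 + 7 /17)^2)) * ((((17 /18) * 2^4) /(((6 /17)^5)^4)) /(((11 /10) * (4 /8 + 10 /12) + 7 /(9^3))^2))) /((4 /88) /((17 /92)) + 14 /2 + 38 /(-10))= 15153749815.14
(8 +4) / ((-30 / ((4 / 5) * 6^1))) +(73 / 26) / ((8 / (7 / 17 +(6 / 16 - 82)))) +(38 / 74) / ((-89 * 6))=-212552899571 / 6986428800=-30.42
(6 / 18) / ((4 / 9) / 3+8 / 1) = 9 / 220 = 0.04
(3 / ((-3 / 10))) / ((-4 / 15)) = 75 / 2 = 37.50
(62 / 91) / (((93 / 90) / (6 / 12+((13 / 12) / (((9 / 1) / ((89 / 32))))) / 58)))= 72415 / 217152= 0.33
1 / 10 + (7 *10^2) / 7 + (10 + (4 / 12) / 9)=29737 / 270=110.14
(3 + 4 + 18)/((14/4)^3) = 200/343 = 0.58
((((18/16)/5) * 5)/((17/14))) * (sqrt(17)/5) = 63 * sqrt(17)/340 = 0.76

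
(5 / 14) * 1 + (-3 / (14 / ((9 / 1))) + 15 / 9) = 2 / 21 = 0.10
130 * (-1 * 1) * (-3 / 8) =195 / 4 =48.75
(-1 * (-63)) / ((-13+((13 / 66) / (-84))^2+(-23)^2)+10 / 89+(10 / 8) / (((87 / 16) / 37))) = 4997755401408 / 41617666727005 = 0.12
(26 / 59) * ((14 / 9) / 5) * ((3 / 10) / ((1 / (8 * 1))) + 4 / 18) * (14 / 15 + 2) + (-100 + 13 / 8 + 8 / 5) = -23260069 / 243000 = -95.72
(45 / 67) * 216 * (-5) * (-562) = 27313200 / 67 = 407659.70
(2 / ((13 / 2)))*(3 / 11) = 12 / 143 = 0.08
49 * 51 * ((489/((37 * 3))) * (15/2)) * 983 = 6006184065/74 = 81164649.53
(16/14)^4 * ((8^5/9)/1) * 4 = 536870912/21609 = 24844.78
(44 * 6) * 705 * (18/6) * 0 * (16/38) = 0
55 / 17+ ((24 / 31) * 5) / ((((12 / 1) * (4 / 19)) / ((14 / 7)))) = 3320 / 527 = 6.30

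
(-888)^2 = 788544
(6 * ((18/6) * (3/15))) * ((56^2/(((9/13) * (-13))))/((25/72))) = -451584/125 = -3612.67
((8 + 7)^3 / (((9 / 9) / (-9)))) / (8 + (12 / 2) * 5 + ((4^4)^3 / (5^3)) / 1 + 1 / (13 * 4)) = -197437500 / 872662357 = -0.23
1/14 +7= 99/14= 7.07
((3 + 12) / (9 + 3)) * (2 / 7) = 5 / 14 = 0.36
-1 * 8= -8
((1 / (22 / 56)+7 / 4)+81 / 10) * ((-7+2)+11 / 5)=-19089 / 550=-34.71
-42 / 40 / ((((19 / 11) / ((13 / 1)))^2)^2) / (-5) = 8781393621 / 13032100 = 673.83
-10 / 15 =-2 / 3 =-0.67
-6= -6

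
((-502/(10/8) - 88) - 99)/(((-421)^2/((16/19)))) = -47088/16837895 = -0.00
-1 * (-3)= 3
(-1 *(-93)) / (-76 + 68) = -93 / 8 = -11.62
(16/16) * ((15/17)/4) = 0.22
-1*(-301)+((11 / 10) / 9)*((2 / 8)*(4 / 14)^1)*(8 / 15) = 1422247 / 4725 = 301.00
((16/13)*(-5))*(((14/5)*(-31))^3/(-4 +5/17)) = -3176435584/2925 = -1085960.88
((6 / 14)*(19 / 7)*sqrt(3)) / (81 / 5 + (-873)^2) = 95*sqrt(3) / 62241858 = 0.00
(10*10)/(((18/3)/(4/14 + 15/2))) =2725/21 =129.76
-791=-791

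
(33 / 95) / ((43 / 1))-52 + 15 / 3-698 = -3043292 / 4085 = -744.99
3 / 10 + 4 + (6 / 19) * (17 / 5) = 1021 / 190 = 5.37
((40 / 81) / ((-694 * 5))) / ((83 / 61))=-244 / 2332881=-0.00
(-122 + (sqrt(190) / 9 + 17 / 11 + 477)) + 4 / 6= sqrt(190) / 9 + 11788 / 33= 358.74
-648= -648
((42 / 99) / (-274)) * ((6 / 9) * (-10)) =140 / 13563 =0.01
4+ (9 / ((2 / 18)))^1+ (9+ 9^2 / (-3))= 67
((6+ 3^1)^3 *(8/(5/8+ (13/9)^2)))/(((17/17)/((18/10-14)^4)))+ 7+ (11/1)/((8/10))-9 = 209301316305379/4392500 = 47649702.06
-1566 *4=-6264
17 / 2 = 8.50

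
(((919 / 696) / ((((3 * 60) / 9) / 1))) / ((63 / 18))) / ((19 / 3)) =919 / 308560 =0.00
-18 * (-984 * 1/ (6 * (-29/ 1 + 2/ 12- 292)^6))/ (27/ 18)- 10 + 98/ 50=-409110335916792946617/ 50884370138916015625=-8.04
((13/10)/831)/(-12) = -13/99720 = -0.00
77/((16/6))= 231/8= 28.88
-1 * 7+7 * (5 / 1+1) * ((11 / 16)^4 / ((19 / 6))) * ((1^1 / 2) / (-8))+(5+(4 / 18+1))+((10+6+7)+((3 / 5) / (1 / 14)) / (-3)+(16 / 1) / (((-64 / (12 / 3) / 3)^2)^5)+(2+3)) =1424050571599471 / 58755152609280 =24.24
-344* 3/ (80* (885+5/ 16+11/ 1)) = -1032/ 71705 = -0.01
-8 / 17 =-0.47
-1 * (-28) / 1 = 28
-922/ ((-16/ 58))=3342.25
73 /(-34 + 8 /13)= -949 /434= -2.19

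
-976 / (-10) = 97.60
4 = 4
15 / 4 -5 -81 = -329 / 4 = -82.25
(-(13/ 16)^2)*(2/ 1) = -169/ 128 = -1.32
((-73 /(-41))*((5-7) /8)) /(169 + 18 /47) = -3431 /1305604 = -0.00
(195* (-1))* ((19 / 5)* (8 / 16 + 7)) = -11115 / 2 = -5557.50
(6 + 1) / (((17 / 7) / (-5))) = -14.41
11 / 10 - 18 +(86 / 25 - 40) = -2673 / 50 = -53.46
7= 7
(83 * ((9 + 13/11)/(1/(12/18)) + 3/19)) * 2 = 722930/627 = 1153.00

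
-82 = -82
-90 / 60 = -3 / 2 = -1.50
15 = 15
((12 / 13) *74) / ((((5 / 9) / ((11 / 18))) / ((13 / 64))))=15.26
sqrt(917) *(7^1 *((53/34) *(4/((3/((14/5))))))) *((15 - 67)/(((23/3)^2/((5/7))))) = -231504 *sqrt(917)/8993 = -779.54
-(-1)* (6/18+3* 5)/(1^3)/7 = 46/21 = 2.19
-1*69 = -69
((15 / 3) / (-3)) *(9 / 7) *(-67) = 143.57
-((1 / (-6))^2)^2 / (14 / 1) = -1 / 18144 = -0.00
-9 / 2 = -4.50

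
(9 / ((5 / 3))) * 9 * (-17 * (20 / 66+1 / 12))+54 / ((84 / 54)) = -438129 / 1540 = -284.50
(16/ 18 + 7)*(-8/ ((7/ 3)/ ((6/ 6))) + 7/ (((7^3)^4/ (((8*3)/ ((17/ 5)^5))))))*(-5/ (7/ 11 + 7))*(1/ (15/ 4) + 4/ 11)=658118624401449536/ 58957945564050771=11.16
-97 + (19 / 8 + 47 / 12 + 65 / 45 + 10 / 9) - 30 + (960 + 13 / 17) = 1031357 / 1224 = 842.61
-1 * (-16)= 16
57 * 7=399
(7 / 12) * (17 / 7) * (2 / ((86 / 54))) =153 / 86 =1.78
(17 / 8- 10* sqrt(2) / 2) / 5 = 17 / 40- sqrt(2) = -0.99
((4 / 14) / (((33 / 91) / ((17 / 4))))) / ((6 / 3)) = 221 / 132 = 1.67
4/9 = 0.44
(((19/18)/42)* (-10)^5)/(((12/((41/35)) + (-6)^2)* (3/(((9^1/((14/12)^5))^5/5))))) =-3363605145751001675857920000/741610946674172590146271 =-4535.54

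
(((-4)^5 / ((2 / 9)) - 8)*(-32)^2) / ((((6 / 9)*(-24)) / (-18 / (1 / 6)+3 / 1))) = -31019520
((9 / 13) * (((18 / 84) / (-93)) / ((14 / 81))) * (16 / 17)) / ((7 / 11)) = -32076 / 2349893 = -0.01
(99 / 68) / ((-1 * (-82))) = 99 / 5576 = 0.02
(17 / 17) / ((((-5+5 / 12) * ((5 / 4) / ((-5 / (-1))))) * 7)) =-48 / 385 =-0.12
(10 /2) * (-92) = -460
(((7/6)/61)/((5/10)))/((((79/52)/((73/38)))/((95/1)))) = 4.60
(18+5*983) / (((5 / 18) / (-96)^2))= 818325504 / 5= 163665100.80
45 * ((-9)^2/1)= 3645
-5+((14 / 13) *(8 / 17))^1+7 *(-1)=-2540 / 221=-11.49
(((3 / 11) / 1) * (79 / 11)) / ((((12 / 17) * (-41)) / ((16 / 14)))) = -2686 / 34727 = -0.08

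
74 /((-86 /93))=-3441 /43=-80.02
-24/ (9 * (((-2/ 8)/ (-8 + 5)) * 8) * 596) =-1/ 149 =-0.01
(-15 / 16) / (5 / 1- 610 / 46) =69 / 608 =0.11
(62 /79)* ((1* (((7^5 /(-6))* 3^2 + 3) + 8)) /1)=-1562369 /79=-19776.82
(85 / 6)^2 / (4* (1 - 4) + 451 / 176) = -28900 / 1359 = -21.27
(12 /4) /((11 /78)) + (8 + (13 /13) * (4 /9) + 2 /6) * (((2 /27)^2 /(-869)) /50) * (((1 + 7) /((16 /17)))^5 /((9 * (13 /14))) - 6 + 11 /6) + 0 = 35915480401 /1688801400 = 21.27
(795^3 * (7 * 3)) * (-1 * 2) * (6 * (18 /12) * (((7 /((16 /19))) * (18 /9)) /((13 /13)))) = -12630333877875 /4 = -3157583469468.75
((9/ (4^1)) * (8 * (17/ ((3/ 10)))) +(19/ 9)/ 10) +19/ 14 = 321794/ 315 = 1021.57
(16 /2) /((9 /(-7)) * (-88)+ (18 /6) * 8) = 7 /120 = 0.06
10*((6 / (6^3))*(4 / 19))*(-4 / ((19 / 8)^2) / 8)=-320 / 61731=-0.01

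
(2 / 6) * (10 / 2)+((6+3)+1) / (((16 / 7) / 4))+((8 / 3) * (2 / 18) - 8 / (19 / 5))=17809 / 1026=17.36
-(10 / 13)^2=-100 / 169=-0.59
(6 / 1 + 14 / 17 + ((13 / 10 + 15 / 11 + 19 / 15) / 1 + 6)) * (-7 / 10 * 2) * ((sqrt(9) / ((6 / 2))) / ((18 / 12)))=-657923 / 42075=-15.64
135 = 135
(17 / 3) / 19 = 17 / 57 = 0.30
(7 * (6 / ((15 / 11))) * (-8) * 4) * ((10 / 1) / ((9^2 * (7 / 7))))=-9856 / 81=-121.68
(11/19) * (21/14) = 33/38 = 0.87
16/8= 2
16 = 16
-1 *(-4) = 4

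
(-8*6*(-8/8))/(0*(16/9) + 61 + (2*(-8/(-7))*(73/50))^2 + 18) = 1470000/2760431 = 0.53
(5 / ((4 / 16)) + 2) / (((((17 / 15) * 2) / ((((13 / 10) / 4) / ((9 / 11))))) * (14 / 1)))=1573 / 5712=0.28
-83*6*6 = -2988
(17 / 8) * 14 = 119 / 4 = 29.75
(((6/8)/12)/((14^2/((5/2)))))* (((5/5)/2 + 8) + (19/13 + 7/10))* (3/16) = 0.00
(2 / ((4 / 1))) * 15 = 15 / 2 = 7.50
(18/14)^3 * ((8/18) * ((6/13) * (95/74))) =92340/164983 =0.56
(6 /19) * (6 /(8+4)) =3 /19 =0.16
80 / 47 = 1.70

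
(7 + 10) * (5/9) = 9.44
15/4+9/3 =27/4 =6.75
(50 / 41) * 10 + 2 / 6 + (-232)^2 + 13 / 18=39731891 / 738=53837.25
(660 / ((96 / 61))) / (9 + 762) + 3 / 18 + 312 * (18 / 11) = 11562567 / 22616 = 511.26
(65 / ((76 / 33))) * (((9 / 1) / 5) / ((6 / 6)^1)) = 3861 / 76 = 50.80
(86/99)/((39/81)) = 258/143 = 1.80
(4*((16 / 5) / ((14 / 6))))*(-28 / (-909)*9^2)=6912 / 505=13.69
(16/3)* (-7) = -112/3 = -37.33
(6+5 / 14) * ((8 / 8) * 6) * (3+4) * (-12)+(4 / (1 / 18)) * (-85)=-9324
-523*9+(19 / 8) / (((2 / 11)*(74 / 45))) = -5563683 / 1184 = -4699.06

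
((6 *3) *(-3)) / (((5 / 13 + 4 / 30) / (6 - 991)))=10372050 / 101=102693.56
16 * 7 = 112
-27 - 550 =-577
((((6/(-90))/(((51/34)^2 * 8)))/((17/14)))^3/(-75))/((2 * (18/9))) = 343/3626346712500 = 0.00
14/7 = 2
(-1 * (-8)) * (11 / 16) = 5.50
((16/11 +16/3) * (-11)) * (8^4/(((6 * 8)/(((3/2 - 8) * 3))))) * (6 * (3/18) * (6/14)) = 53248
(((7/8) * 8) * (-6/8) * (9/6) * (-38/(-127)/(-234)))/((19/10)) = 0.01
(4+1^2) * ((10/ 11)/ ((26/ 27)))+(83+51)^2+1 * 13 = 2570242/ 143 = 17973.72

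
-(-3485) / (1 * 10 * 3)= 697 / 6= 116.17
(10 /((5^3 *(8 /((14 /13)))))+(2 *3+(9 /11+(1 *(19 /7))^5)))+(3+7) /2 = 19125593489 /120170050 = 159.15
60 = 60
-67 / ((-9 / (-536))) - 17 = -36065 / 9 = -4007.22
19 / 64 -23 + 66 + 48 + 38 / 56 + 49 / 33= 1381717 / 14784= 93.46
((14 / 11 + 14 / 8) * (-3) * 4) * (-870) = 347130 / 11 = 31557.27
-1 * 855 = -855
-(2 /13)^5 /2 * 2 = -32 /371293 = -0.00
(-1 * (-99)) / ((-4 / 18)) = -891 / 2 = -445.50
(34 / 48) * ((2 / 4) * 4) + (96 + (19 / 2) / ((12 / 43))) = 3155 / 24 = 131.46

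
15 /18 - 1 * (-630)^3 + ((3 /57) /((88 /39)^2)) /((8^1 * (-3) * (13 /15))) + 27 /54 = 882981974114597 /3531264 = 250047001.33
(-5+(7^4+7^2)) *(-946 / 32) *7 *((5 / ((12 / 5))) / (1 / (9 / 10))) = -121430925 / 128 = -948679.10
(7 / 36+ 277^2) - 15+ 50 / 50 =2761747 / 36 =76715.19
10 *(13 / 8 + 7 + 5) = 136.25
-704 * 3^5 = -171072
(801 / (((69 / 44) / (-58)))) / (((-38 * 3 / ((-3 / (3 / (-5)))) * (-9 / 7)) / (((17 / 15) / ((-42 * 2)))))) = 482647 / 35397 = 13.64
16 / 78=8 / 39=0.21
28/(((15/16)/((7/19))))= 3136/285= 11.00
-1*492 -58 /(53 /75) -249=-43623 /53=-823.08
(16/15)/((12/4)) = 16/45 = 0.36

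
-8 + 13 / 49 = -379 / 49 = -7.73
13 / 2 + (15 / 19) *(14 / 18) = 811 / 114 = 7.11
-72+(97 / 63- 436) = -31907 / 63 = -506.46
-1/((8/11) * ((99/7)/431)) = -3017/72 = -41.90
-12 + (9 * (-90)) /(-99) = -42 /11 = -3.82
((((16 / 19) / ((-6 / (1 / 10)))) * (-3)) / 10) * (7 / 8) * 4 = 7 / 475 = 0.01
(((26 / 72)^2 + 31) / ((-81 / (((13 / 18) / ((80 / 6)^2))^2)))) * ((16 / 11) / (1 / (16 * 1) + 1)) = -1363661 / 157044096000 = -0.00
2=2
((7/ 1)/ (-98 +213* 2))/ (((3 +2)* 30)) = 7/ 49200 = 0.00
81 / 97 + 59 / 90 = 1.49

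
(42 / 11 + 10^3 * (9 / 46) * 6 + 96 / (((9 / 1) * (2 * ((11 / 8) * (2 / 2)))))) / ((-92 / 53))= -23766313 / 34914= -680.71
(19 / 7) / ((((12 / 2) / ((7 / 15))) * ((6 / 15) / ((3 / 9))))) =19 / 108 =0.18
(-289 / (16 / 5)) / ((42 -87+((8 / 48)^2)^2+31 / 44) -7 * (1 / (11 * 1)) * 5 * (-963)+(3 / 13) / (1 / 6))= -16737435 / 559909403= -0.03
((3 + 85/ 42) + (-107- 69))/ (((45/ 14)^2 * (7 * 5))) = -14362/ 30375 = -0.47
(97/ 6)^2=9409/ 36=261.36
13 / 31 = 0.42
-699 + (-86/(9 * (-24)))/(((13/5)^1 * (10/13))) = -150941/216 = -698.80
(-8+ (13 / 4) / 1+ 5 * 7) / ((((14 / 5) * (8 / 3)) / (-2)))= -1815 / 224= -8.10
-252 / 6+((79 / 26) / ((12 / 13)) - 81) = -2873 / 24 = -119.71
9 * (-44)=-396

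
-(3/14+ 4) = -59/14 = -4.21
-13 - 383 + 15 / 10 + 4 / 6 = -2363 / 6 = -393.83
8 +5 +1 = 14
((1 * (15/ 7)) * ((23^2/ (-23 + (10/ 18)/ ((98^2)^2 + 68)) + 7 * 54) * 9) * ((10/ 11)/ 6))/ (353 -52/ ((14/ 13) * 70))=8896160987240625/ 3021396413919818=2.94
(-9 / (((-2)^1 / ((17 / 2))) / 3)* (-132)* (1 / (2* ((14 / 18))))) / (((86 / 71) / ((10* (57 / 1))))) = -2758495905 / 602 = -4582219.11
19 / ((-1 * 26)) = -19 / 26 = -0.73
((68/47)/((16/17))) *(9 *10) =138.35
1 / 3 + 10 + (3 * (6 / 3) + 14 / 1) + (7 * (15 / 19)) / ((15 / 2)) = 1771 / 57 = 31.07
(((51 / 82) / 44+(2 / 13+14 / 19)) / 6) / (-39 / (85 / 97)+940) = 68540345 / 407001861552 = 0.00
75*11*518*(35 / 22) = 679875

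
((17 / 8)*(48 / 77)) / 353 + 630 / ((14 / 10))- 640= -190.00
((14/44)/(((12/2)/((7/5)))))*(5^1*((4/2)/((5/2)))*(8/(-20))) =-98/825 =-0.12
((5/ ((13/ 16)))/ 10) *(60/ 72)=20/ 39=0.51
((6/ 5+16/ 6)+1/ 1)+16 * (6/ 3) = 553/ 15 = 36.87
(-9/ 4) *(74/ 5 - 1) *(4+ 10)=-4347/ 10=-434.70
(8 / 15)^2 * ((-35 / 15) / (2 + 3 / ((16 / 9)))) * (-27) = 7168 / 1475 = 4.86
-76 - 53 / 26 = -2029 / 26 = -78.04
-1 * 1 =-1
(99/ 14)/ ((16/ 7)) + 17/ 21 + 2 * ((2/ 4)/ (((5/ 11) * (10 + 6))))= 13577/ 3360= 4.04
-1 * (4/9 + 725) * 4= -26116/9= -2901.78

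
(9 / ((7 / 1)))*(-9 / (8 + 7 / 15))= -1215 / 889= -1.37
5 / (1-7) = -5 / 6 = -0.83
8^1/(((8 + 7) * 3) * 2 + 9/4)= 32/369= 0.09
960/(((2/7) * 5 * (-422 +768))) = 336/173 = 1.94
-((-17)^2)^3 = -24137569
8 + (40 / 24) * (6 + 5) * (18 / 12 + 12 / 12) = 323 / 6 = 53.83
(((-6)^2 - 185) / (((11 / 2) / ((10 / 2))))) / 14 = -745 / 77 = -9.68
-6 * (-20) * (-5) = -600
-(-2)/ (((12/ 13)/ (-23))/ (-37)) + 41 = 11309/ 6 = 1884.83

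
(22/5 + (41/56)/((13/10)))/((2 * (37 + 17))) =0.05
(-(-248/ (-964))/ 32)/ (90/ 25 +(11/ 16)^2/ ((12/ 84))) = -2480/ 2131163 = -0.00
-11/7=-1.57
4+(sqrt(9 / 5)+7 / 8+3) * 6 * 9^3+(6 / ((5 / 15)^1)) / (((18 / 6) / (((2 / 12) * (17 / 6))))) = 13122 * sqrt(5) / 5+203473 / 12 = 22824.42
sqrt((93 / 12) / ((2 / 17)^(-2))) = sqrt(31) / 17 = 0.33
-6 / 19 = -0.32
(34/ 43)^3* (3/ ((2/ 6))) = 353736/ 79507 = 4.45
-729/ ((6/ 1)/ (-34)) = 4131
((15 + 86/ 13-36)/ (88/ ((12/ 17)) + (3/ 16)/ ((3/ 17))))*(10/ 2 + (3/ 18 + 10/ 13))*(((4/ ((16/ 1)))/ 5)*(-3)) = 30558/ 299975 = 0.10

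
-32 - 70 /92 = -1507 /46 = -32.76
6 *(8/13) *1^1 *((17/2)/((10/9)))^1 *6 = 11016/65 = 169.48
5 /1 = 5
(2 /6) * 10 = 10 /3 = 3.33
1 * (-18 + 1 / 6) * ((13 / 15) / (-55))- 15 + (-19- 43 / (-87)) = -4769411 / 143550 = -33.22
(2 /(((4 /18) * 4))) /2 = 9 /8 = 1.12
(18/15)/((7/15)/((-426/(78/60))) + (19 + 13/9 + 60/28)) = 0.05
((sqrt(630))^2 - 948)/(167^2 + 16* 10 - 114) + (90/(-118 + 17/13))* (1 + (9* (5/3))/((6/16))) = -883668/27935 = -31.63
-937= -937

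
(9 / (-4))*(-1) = 9 / 4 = 2.25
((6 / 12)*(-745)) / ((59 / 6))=-2235 / 59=-37.88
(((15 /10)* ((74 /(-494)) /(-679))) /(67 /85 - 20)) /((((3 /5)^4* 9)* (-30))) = 393125 /798620459364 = 0.00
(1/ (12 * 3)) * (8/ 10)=0.02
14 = 14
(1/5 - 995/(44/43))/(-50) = 213881/11000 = 19.44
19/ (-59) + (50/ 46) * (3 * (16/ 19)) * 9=24.39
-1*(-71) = 71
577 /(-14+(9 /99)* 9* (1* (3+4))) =-6347 /91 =-69.75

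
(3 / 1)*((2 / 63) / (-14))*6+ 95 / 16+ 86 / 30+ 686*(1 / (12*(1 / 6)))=4136737 / 11760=351.76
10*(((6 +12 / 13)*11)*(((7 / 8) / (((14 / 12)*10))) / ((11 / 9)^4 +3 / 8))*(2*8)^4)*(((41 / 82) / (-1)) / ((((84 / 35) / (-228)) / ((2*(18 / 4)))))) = 613914884.11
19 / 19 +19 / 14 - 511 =-7121 / 14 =-508.64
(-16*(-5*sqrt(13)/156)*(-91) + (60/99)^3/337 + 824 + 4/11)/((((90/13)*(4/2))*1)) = 32446978109/544984605 - 91*sqrt(13)/27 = 47.39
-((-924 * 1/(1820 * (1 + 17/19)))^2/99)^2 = -15768841/29982195360000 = -0.00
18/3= 6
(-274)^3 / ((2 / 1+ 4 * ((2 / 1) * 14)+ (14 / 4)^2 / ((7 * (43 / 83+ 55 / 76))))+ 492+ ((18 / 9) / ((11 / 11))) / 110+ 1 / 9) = -3798094089240 / 112172887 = -33859.29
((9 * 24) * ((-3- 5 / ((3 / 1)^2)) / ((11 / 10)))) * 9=-69120 / 11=-6283.64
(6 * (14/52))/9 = 7/39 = 0.18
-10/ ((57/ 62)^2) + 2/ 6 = -11.50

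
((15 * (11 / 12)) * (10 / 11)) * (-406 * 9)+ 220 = -45455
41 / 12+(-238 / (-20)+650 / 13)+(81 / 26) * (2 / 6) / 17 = 866909 / 13260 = 65.38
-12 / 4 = -3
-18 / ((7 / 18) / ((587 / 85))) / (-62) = 95094 / 18445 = 5.16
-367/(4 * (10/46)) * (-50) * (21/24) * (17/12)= 5022395/192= 26158.31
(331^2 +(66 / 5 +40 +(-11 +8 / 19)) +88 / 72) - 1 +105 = 93801061 / 855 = 109708.84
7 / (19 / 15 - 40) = -15 / 83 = -0.18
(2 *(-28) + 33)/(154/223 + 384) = -5129/85786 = -0.06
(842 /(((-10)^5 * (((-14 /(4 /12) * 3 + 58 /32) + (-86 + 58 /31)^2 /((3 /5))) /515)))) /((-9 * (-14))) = -41671843 /14133120723750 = -0.00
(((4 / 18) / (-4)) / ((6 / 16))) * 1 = -4 / 27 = -0.15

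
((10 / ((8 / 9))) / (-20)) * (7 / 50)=-63 / 800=-0.08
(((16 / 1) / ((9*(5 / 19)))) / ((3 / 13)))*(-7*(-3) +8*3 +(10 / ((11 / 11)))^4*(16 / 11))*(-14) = -1775973472 / 297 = -5979708.66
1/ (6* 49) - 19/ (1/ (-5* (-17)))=-474809/ 294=-1615.00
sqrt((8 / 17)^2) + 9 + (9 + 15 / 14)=4651 / 238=19.54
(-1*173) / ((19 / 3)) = -519 / 19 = -27.32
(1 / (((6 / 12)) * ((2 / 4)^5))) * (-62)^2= 246016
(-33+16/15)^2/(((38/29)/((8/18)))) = 13307578/38475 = 345.88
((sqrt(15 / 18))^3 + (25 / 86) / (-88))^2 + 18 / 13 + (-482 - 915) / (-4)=7060579608271 / 20103393024 - 125 * sqrt(30) / 136224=351.21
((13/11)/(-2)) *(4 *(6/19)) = -156/209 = -0.75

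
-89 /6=-14.83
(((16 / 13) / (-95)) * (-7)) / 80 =0.00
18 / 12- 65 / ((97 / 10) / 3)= -3609 / 194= -18.60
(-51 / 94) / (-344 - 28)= 17 / 11656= 0.00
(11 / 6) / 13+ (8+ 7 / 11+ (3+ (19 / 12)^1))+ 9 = 22.36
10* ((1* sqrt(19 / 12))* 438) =730* sqrt(57) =5511.38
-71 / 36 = -1.97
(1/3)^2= 1/9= 0.11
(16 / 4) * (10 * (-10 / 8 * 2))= -100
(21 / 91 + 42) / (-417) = -183 / 1807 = -0.10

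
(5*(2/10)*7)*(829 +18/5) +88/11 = 29181/5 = 5836.20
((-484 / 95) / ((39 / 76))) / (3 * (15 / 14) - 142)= 27104 / 378885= 0.07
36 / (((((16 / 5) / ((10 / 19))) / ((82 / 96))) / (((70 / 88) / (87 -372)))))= -7175 / 508288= -0.01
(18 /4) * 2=9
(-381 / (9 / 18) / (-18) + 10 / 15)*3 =129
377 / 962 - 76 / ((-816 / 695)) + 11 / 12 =83077 / 1258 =66.04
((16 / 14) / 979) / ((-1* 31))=-8 / 212443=-0.00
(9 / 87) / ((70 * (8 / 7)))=3 / 2320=0.00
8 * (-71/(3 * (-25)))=568/75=7.57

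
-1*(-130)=130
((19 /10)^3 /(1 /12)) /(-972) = -6859 /81000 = -0.08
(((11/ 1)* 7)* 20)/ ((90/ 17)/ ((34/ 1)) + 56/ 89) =39610340/ 20189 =1961.98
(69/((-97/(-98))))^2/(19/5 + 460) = 76207740/7273157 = 10.48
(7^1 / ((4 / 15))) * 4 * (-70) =-7350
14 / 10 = 1.40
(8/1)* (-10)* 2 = -160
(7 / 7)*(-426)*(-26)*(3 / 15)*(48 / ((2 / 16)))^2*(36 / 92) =14699003904 / 115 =127817425.25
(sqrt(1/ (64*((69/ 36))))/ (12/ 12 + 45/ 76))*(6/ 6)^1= 19*sqrt(69)/ 2783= 0.06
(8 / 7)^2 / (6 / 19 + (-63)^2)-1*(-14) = 51737278 / 3695433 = 14.00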